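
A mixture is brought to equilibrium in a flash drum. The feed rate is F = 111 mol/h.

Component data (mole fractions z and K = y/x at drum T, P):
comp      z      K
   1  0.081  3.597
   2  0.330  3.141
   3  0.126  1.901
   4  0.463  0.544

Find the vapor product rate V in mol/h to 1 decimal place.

V = 101.8 mol/h

Rachford–Rice: g(V/F) = Σ zᵢ(Kᵢ−1)/(1+V/F(Kᵢ−1)) = 0.
Feasibility: ΣzᵢKᵢ = 1.819, Σzᵢ/Kᵢ = 1.045 — both > 1, two phases present.
Newton–Raphson from V/F = 0.6:
  V/F = 0.600: g = 0.1745, g' = -0.599 → V/F = 0.891
  V/F = 0.891: g = 0.0136, g' = -0.533 → V/F = 0.917
Converged at V/F = 0.917.
Then V = V/F·F = 0.9169·111 = 101.8 mol/h and L = F − V = 9.2 mol/h.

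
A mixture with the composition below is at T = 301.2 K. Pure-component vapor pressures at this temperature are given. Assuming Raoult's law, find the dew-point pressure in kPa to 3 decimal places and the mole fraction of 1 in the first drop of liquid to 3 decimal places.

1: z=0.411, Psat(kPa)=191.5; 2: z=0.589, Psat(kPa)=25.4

Pdew = 39.471 kPa, x_1 = 0.085

At the dew point ψ → 1, so Σzᵢ/Kᵢ = 1 with Kᵢ = Pᵢˢᵃᵗ/P ⇒ 1/P = Σzᵢ/Pᵢˢᵃᵗ.
1/P = 0.411/191.5 + 0.589/25.4 = 0.025335 ⇒ P = 39.471 kPa
xᵢ = zᵢP/Pᵢˢᵃᵗ ⇒ x_1 = 0.411·39.471/191.5 = 0.085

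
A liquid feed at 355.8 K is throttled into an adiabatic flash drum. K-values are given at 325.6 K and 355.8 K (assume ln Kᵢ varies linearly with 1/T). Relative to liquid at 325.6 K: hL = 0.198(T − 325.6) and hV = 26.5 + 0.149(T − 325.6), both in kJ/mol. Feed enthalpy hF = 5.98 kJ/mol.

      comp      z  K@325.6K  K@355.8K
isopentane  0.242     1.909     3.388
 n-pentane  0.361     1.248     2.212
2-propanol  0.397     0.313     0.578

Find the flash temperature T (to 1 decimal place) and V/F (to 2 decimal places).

Adiabatic flash: solve Rachford–Rice at each trial T, then check hF = ψ·hV(T) + (1−ψ)·hL(T).
  T = 325.6 K: K = (1.909, 1.248, 0.313), RR gives ψ = 0.090, H_out = 2.398 kJ/mol
  T = 355.8 K: K = (3.388, 2.212, 0.578), RR gives ψ = 1.000, H_out = 31.000 kJ/mol
  T = 340.7 K: K = (2.576, 1.683, 0.431), RR gives ψ = 0.651, H_out = 19.770 kJ/mol
  T = 333.1 K: K = (2.223, 1.453, 0.368), RR gives ψ = 0.403, H_out = 12.016 kJ/mol
  T = 329.4 K: K = (2.064, 1.349, 0.340), RR gives ψ = 0.262, H_out = 7.651 kJ/mol
  T = 327.5 K: K = (1.985, 1.298, 0.326), RR gives ψ = 0.181, H_out = 5.145 kJ/mol
Linear interpolation between T = 327.5 (H_out = 5.145) and T = 329.4 (H_out = 7.651) on hF = 5.98 gives T ≈ 328.1 K, at which ψ = 0.21.

T = 328.1 K, V/F = 0.21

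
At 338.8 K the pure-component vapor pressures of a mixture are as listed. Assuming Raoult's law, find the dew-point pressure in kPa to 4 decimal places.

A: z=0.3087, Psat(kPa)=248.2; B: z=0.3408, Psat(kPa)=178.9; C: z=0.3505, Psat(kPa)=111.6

At the dew point ψ → 1, so Σzᵢ/Kᵢ = 1 with Kᵢ = Pᵢˢᵃᵗ/P ⇒ 1/P = Σzᵢ/Pᵢˢᵃᵗ.
1/P = 0.3087/248.2 + 0.3408/178.9 + 0.3505/111.6 = 0.0062894 ⇒ P = 158.9974 kPa

Pdew = 158.9974 kPa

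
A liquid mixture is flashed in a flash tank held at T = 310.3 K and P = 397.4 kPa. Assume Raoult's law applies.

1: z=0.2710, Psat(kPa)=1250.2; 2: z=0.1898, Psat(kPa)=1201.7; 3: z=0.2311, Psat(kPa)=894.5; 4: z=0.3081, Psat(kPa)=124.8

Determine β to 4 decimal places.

Raoult's law: Kᵢ = Pᵢˢᵃᵗ/P = Pᵢˢᵃᵗ/397.4.
  K_1 = 1250.2/397.4 = 3.145949, K_2 = 1201.7/397.4 = 3.023905, K_3 = 894.5/397.4 = 2.250881, K_4 = 124.8/397.4 = 0.314041
Iterate (Newton) starting at β = 0.43:
  β = 0.4300: g = 0.39606, g' = -1.0044 → β = 0.8243
  β = 0.8243: g = 0.00995, g' = -1.1274 → β = 0.8332
  β = 0.8332: g = -0.00008, g' = -1.1446 → β = 0.8331
Converged at β = 0.8331.

β = 0.8331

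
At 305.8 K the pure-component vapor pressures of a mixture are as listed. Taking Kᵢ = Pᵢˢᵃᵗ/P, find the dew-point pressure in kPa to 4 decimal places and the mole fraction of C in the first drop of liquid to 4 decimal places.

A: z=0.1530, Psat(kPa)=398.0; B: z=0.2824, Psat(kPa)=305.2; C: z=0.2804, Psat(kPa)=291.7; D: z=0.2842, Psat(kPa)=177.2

Pdew = 258.0768 kPa, x_C = 0.2481

At the dew point ψ → 1, so Σzᵢ/Kᵢ = 1 with Kᵢ = Pᵢˢᵃᵗ/P ⇒ 1/P = Σzᵢ/Pᵢˢᵃᵗ.
1/P = 0.1530/398.0 + 0.2824/305.2 + 0.2804/291.7 + 0.2842/177.2 = 0.0038748 ⇒ P = 258.0768 kPa
xᵢ = zᵢP/Pᵢˢᵃᵗ ⇒ x_C = 0.2804·258.0768/291.7 = 0.2481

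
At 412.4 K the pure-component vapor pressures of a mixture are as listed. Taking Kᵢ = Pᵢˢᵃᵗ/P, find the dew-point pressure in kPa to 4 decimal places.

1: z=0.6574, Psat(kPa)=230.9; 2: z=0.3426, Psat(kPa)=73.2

At the dew point ψ → 1, so Σzᵢ/Kᵢ = 1 with Kᵢ = Pᵢˢᵃᵗ/P ⇒ 1/P = Σzᵢ/Pᵢˢᵃᵗ.
1/P = 0.6574/230.9 + 0.3426/73.2 = 0.0075274 ⇒ P = 132.8472 kPa

Pdew = 132.8472 kPa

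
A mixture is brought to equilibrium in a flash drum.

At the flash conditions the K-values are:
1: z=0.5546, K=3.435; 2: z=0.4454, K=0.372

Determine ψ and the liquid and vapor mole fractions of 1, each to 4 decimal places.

ψ = 0.7002, x_1 = 0.2050, y_1 = 0.7043

Material balance + equilibrium reduce to Σ zᵢ(Kᵢ−1)/(1+ψ(Kᵢ−1)) = 0.
g(0) = ΣzᵢKᵢ − 1 = 1.0707 and g(1) = 1 − Σzᵢ/Kᵢ = -0.3588, so a root lies in (0, 1).
Binary case is linear: z₁(K₁−1)(1+ψ(K₂−1)) + z₂(K₂−1)(1+ψ(K₁−1)) = 0
⇒ ψ = [z₁(K₁−1)+z₂(K₂−1)] / [−(K₁−1)(K₂−1)] = 1.07074/1.52918 = 0.7002
Compositions from xᵢ = zᵢ/(1+ψ(Kᵢ−1)), yᵢ = Kᵢxᵢ:
  1: x = 0.2050, y = 0.7043
  2: x = 0.7950, y = 0.2957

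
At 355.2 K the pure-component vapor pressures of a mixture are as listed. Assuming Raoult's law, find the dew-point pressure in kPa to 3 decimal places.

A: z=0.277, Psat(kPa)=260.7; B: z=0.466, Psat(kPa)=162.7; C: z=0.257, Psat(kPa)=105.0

Pdew = 156.880 kPa

At the dew point ψ → 1, so Σzᵢ/Kᵢ = 1 with Kᵢ = Pᵢˢᵃᵗ/P ⇒ 1/P = Σzᵢ/Pᵢˢᵃᵗ.
1/P = 0.277/260.7 + 0.466/162.7 + 0.257/105.0 = 0.006374 ⇒ P = 156.880 kPa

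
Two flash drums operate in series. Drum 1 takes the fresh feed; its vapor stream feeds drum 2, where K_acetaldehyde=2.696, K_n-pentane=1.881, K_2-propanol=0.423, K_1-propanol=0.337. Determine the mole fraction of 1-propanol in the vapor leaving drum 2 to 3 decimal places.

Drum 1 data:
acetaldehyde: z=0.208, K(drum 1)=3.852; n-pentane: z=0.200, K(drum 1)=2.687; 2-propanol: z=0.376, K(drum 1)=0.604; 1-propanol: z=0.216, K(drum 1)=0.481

y_1-propanol (drum 2) = 0.080

Drum 1:
Rachford–Rice: g(ψ₁) = Σ zᵢ(Kᵢ−1)/(1+ψ₁(Kᵢ−1)) = 0.
g(0) = ΣzᵢKᵢ − 1 = 0.670 and g(1) = 1 − Σzᵢ/Kᵢ = -0.200, so a root lies in (0, 1).
Iterate (Newton) starting at ψ₁ = 0.5:
  ψ₁ = 0.500: g = 0.0905, g' = -0.653 → ψ₁ = 0.639
  ψ₁ = 0.639: g = 0.0057, g' = -0.580 → ψ₁ = 0.648
Converged at ψ₁ = 0.648.
Drum-1 compositions:
  acetaldehyde: x = 0.073, y = 0.281
  n-pentane: x = 0.096, y = 0.257
  2-propanol: x = 0.506, y = 0.306
  1-propanol: x = 0.326, y = 0.157
Drum-2 feed = drum-1 vapor: z₂ = (0.2812, 0.2566, 0.3056, 0.1566).
Drum 2:
Let ψ₂ = V/F and solve Σ zᵢ(Kᵢ−1)/(1+ψ₂(Kᵢ−1)) = 0.
Feasibility: ΣzᵢKᵢ = 1.423, Σzᵢ/Kᵢ = 1.428 — both > 1, two phases present.
Iterate (Newton) starting at ψ₂ = 0.38:
  ψ₂ = 0.380: g = 0.0948, g' = -0.701 → ψ₂ = 0.515
  ψ₂ = 0.515: g = 0.0014, g' = -0.689 → ψ₂ = 0.517
Converged at ψ₂ = 0.517.
  acetaldehyde: x = 0.150, y = 0.404
  n-pentane: x = 0.176, y = 0.332
  2-propanol: x = 0.436, y = 0.184
  1-propanol: x = 0.238, y = 0.080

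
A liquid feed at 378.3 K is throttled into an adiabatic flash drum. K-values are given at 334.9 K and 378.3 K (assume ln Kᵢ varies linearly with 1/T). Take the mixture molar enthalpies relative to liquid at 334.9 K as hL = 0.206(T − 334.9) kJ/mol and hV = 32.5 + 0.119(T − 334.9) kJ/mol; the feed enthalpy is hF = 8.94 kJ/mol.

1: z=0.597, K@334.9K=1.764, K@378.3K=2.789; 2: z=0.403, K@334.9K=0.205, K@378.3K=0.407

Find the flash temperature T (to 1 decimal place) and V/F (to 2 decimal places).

Adiabatic flash: solve Rachford–Rice at each trial T, then check hF = ψ·hV(T) + (1−ψ)·hL(T).
  T = 334.9 K: K = (1.764, 0.205), RR gives ψ = 0.223, H_out = 7.262 kJ/mol
  T = 378.3 K: K = (2.789, 0.407), RR gives ψ = 0.781, H_out = 31.388 kJ/mol
  T = 356.6 K: K = (2.249, 0.295), RR gives ψ = 0.524, H_out = 20.515 kJ/mol
  T = 345.8 K: K = (2.001, 0.248), RR gives ψ = 0.391, H_out = 14.570 kJ/mol
  T = 340.4 K: K = (1.882, 0.226), RR gives ψ = 0.314, H_out = 11.187 kJ/mol
  T = 337.6 K: K = (1.821, 0.215), RR gives ψ = 0.270, H_out = 9.262 kJ/mol
  T = 336.2 K: K = (1.791, 0.210), RR gives ψ = 0.246, H_out = 8.245 kJ/mol
Linear interpolation between T = 336.2 (H_out = 8.245) and T = 337.6 (H_out = 9.262) on hF = 8.94 gives T ≈ 337.2 K, at which ψ = 0.26.

T = 337.2 K, V/F = 0.26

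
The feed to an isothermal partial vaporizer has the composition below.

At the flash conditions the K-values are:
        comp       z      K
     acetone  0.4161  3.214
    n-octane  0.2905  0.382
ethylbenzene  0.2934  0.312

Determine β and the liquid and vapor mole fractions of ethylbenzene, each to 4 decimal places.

β = 0.3727, x_ethylbenzene = 0.3946, y_ethylbenzene = 0.1231

Newton–Raphson from β = 0.5:
  β = 0.5000: g = -0.13029, g' = -1.0145 → β = 0.3716
  β = 0.3716: g = 0.00121, g' = -1.0516 → β = 0.3727
Converged at β = 0.3727.
Compositions from xᵢ = zᵢ/(1+β(Kᵢ−1)), yᵢ = Kᵢxᵢ:
  acetone: x = 0.2280, y = 0.7327
  n-octane: x = 0.3774, y = 0.1442
  ethylbenzene: x = 0.3946, y = 0.1231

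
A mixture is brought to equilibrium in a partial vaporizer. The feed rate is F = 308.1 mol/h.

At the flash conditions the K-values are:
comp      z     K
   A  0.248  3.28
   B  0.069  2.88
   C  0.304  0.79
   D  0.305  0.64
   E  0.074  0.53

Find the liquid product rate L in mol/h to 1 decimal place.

L = 92.1 mol/h

Iterate (Newton) starting at ψ = 0.35:
  ψ = 0.350: g = 0.1566, g' = -0.578 → ψ = 0.621
  ψ = 0.621: g = 0.0301, g' = -0.389 → ψ = 0.698
  ψ = 0.698: g = 0.0011, g' = -0.363 → ψ = 0.701
Converged at ψ = 0.701.
Then V = ψ·F = 0.7010·308.1 = 216.0 mol/h and L = F − V = 92.1 mol/h.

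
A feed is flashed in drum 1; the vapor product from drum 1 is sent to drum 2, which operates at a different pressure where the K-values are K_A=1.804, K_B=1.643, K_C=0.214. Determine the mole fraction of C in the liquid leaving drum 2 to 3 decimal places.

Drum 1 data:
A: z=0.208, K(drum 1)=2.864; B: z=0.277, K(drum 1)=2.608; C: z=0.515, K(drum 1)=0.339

x_C (drum 2) = 0.475

Drum 1:
Material balance + equilibrium reduce to Σ zᵢ(Kᵢ−1)/(1+ψ₁(Kᵢ−1)) = 0.
Feasibility: ΣzᵢKᵢ = 1.493, Σzᵢ/Kᵢ = 1.698 — both > 1, two phases present.
Iterate (Newton) starting at ψ₁ = 0.54:
  ψ₁ = 0.540: g = -0.0977, g' = -0.929 → ψ₁ = 0.435
  ψ₁ = 0.435: g = -0.0014, g' = -0.912 → ψ₁ = 0.433
Converged at ψ₁ = 0.433.
Drum-1 compositions:
  A: x = 0.115, y = 0.330
  B: x = 0.163, y = 0.426
  C: x = 0.722, y = 0.245
Drum-2 feed = drum-1 vapor: z₂ = (0.3296, 0.4258, 0.2446).
Drum 2:
Iterate (Newton) starting at ψ₂ = 0.5:
  ψ₂ = 0.500: g = 0.0794, g' = -0.619 → ψ₂ = 0.628
  ψ₂ = 0.628: g = -0.0088, g' = -0.773 → ψ₂ = 0.617
Converged at ψ₂ = 0.617.
  A: x = 0.220, y = 0.397
  B: x = 0.305, y = 0.501
  C: x = 0.475, y = 0.102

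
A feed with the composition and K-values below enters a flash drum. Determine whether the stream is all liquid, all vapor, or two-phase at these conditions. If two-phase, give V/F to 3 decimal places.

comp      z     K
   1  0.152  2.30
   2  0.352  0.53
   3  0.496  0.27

all liquid

ΣzᵢKᵢ = 0.670; Σzᵢ/Kᵢ = 2.567.
Since ΣzᵢKᵢ < 1 the mixture is below its bubble point — single liquid phase.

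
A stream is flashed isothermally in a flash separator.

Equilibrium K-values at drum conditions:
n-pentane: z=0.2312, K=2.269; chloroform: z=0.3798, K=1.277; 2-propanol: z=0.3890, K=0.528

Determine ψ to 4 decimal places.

Material balance + equilibrium reduce to Σ zᵢ(Kᵢ−1)/(1+ψ(Kᵢ−1)) = 0.
Feasibility: ΣzᵢKᵢ = 1.2150, Σzᵢ/Kᵢ = 1.1361 — both > 1, two phases present.
Iterate (Newton) starting at ψ = 0.5:
  ψ = 0.5000: g = 0.03158, g' = -0.3103 → ψ = 0.6018
  ψ = 0.6018: g = 0.00008, g' = -0.3102 → ψ = 0.6020
Converged at ψ = 0.6020.

ψ = 0.6020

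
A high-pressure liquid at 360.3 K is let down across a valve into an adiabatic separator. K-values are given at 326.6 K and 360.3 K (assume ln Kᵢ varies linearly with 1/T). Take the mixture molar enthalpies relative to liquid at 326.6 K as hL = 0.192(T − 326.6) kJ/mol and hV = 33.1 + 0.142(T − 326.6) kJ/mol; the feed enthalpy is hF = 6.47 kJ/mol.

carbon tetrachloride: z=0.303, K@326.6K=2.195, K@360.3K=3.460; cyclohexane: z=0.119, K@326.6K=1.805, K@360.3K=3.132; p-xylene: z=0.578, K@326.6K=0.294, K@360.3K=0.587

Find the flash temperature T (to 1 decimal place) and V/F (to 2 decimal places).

Adiabatic flash: solve Rachford–Rice at each trial T, then check hF = ψ·hV(T) + (1−ψ)·hL(T).
  T = 326.6 K: K = (2.195, 1.805, 0.294), RR gives ψ = 0.064, H_out = 2.122 kJ/mol
  T = 360.3 K: K = (3.460, 3.132, 0.587), RR gives ψ = 0.777, H_out = 30.880 kJ/mol
  T = 343.5 K: K = (2.789, 2.412, 0.423), RR gives ψ = 0.386, H_out = 15.706 kJ/mol
  T = 335.1 K: K = (2.483, 2.096, 0.355), RR gives ψ = 0.232, H_out = 9.198 kJ/mol
  T = 330.9 K: K = (2.338, 1.949, 0.324), RR gives ψ = 0.152, H_out = 5.819 kJ/mol
  T = 333.0 K: K = (2.410, 2.021, 0.339), RR gives ψ = 0.192, H_out = 7.530 kJ/mol
Linear interpolation between T = 330.9 (H_out = 5.819) and T = 333.0 (H_out = 7.530) on hF = 6.47 gives T ≈ 331.7 K, at which ψ = 0.17.

T = 331.7 K, V/F = 0.17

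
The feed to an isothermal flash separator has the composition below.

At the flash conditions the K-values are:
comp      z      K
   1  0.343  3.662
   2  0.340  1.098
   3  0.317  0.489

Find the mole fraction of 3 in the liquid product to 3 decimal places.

Iterate (Newton) starting at V/F = 0.46:
  V/F = 0.460: g = 0.2306, g' = -0.636 → V/F = 0.823
  V/F = 0.823: g = 0.0376, g' = -0.488 → V/F = 0.900
  V/F = 0.900: g = -0.0003, g' = -0.497 → V/F = 0.899
Converged at V/F = 0.899.
Compositions from xᵢ = zᵢ/(1+V/F(Kᵢ−1)), yᵢ = Kᵢxᵢ:
  1: x = 0.101, y = 0.370
  2: x = 0.312, y = 0.343
  3: x = 0.586, y = 0.287

x_3 = 0.586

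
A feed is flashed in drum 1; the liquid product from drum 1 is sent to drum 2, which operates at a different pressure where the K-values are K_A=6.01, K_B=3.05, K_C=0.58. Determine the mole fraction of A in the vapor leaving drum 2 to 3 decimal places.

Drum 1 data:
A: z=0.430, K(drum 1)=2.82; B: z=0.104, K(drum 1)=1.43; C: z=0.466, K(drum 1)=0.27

y_A (drum 2) = 0.359

Drum 1:
Rachford–Rice: g(ψ₁) = Σ zᵢ(Kᵢ−1)/(1+ψ₁(Kᵢ−1)) = 0.
g(0) = ΣzᵢKᵢ − 1 = 0.487 and g(1) = 1 − Σzᵢ/Kᵢ = -0.951, so a root lies in (0, 1).
Iterate (Newton) starting at ψ₁ = 0.7:
  ψ₁ = 0.700: g = -0.3171, g' = -1.325 → ψ₁ = 0.461
  ψ₁ = 0.461: g = -0.0496, g' = -0.999 → ψ₁ = 0.411
Converged at ψ₁ = 0.411.
Drum-1 compositions:
  A: x = 0.246, y = 0.694
  B: x = 0.088, y = 0.126
  C: x = 0.666, y = 0.180
Drum-2 feed = drum-1 liquid: z₂ = (0.2461, 0.0884, 0.6655).
Drum 2:
Let ψ₂ = V/F and solve Σ zᵢ(Kᵢ−1)/(1+ψ₂(Kᵢ−1)) = 0.
g(0) = ΣzᵢKᵢ − 1 = 1.134 and g(1) = 1 − Σzᵢ/Kᵢ = -0.217, so a root lies in (0, 1).
Newton–Raphson from ψ₂ = 0.38:
  ψ₂ = 0.380: g = 0.1938, g' = -1.016 → ψ₂ = 0.571
  ψ₂ = 0.571: g = 0.0353, g' = -0.697 → ψ₂ = 0.621
  ψ₂ = 0.621: g = 0.0012, g' = -0.652 → ψ₂ = 0.623
Converged at ψ₂ = 0.623.
  A: x = 0.060, y = 0.359
  B: x = 0.039, y = 0.118
  C: x = 0.901, y = 0.523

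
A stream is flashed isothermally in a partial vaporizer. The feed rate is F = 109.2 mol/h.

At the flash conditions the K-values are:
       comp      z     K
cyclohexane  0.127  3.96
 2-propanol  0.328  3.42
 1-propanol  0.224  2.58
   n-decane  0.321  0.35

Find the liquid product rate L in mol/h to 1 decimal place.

Let ψ = V/F and solve Σ zᵢ(Kᵢ−1)/(1+ψ(Kᵢ−1)) = 0.
Feasibility: ΣzᵢKᵢ = 2.315, Σzᵢ/Kᵢ = 1.132 — both > 1, two phases present.
Newton–Raphson from ψ = 0.4:
  ψ = 0.400: g = 0.5104, g' = -1.187 → ψ = 0.830
  ψ = 0.830: g = 0.0726, g' = -1.050 → ψ = 0.899
  ψ = 0.899: g = -0.0033, g' = -1.154 → ψ = 0.896
Converged at ψ = 0.896.
Then V = ψ·F = 0.8963·109.2 = 97.9 mol/h and L = F − V = 11.3 mol/h.

L = 11.3 mol/h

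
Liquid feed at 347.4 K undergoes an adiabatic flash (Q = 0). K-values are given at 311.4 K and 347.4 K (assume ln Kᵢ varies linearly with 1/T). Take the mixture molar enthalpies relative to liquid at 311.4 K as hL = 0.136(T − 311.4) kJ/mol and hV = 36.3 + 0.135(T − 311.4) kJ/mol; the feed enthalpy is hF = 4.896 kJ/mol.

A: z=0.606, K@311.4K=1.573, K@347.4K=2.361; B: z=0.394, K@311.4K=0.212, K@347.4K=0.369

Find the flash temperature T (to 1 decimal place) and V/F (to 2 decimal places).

Adiabatic flash: solve Rachford–Rice at each trial T, then check hF = ψ·hV(T) + (1−ψ)·hL(T).
  T = 311.4 K: K = (1.573, 0.212), RR gives ψ = 0.081, H_out = 2.956 kJ/mol
  T = 347.4 K: K = (2.361, 0.369), RR gives ψ = 0.671, H_out = 29.225 kJ/mol
  T = 329.4 K: K = (1.949, 0.284), RR gives ψ = 0.431, H_out = 18.085 kJ/mol
  T = 320.4 K: K = (1.756, 0.246), RR gives ψ = 0.283, H_out = 11.493 kJ/mol
  T = 315.9 K: K = (1.663, 0.229), RR gives ψ = 0.192, H_out = 7.573 kJ/mol
  T = 313.6 K: K = (1.617, 0.220), RR gives ψ = 0.138, H_out = 5.319 kJ/mol
Linear interpolation between T = 311.4 (H_out = 2.956) and T = 313.6 (H_out = 5.319) on hF = 4.896 gives T ≈ 313.2 K, at which ψ = 0.13.

T = 313.2 K, V/F = 0.13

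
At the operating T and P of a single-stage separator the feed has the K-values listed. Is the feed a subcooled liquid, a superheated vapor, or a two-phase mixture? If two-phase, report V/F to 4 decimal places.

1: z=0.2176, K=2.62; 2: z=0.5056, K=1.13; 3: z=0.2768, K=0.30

ΣzᵢKᵢ = 1.2245; Σzᵢ/Kᵢ = 1.4532.
Both exceed 1, so a two-phase solution exists.
Material balance + equilibrium reduce to Σ zᵢ(Kᵢ−1)/(1+ψ(Kᵢ−1)) = 0.
Newton iteration, ψ⁰ = 0.31:
  ψ = 0.3100: g = 0.05039, g' = -0.4822 → ψ = 0.4145
  ψ = 0.4145: g = 0.00031, g' = -0.4813 → ψ = 0.4151
Converged at ψ = 0.4151.

two-phase, V/F = 0.4151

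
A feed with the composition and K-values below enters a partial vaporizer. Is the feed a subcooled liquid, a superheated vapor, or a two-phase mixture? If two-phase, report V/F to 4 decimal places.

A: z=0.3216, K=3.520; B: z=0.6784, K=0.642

two-phase, V/F = 0.6291

ΣzᵢKᵢ = 1.5676; Σzᵢ/Kᵢ = 1.1481.
Both exceed 1, so a two-phase solution exists.
Rachford–Rice: g(ψ) = Σ zᵢ(Kᵢ−1)/(1+ψ(Kᵢ−1)) = 0.
Binary case is linear: z₁(K₁−1)(1+ψ(K₂−1)) + z₂(K₂−1)(1+ψ(K₁−1)) = 0
⇒ ψ = [z₁(K₁−1)+z₂(K₂−1)] / [−(K₁−1)(K₂−1)] = 0.56756/0.90216 = 0.6291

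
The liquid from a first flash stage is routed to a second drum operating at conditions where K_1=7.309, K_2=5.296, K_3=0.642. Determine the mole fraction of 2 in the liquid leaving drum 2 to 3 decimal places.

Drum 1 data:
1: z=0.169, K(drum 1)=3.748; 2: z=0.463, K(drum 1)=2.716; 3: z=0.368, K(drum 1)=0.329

Drum 1:
Let ψ₁ = V/F and solve Σ zᵢ(Kᵢ−1)/(1+ψ₁(Kᵢ−1)) = 0.
g(0) = ΣzᵢKᵢ − 1 = 1.012 and g(1) = 1 − Σzᵢ/Kᵢ = -0.334, so a root lies in (0, 1).
Newton–Raphson from ψ₁ = 0.31:
  ψ₁ = 0.310: g = 0.4576, g' = -1.217 → ψ₁ = 0.686
  ψ₁ = 0.686: g = 0.0684, g' = -1.010 → ψ₁ = 0.754
  ψ₁ = 0.754: g = -0.0019, g' = -1.073 → ψ₁ = 0.752
Converged at ψ₁ = 0.752.
Drum-1 compositions:
  1: x = 0.055, y = 0.207
  2: x = 0.202, y = 0.549
  3: x = 0.743, y = 0.244
Drum-2 feed = drum-1 liquid: z₂ = (0.0551, 0.2022, 0.7427).
Drum 2:
Rachford–Rice: g(ψ₂) = Σ zᵢ(Kᵢ−1)/(1+ψ₂(Kᵢ−1)) = 0.
g(0) = ΣzᵢKᵢ − 1 = 0.950 and g(1) = 1 − Σzᵢ/Kᵢ = -0.203, so a root lies in (0, 1).
Newton iteration, ψ₂⁰ = 0.68:
  ψ₂ = 0.680: g = -0.0642, g' = -0.487 → ψ₂ = 0.548
  ψ₂ = 0.548: g = 0.0060, g' = -0.589 → ψ₂ = 0.558
  ψ₂ = 0.558: g = 0.0001, g' = -0.579 → ψ₂ = 0.559
Converged at ψ₂ = 0.559.
  1: x = 0.012, y = 0.089
  2: x = 0.059, y = 0.315
  3: x = 0.928, y = 0.596

x_2 (drum 2) = 0.059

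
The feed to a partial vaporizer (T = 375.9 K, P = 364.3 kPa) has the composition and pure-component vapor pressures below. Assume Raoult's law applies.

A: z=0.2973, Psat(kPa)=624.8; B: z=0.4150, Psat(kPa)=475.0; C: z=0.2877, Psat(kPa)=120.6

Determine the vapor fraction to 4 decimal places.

Raoult's law: Kᵢ = Pᵢˢᵃᵗ/P = Pᵢˢᵃᵗ/364.3.
  K_A = 624.8/364.3 = 1.715070, K_B = 475.0/364.3 = 1.303870, K_C = 120.6/364.3 = 0.331046
Material balance + equilibrium reduce to Σ zᵢ(Kᵢ−1)/(1+ψ(Kᵢ−1)) = 0.
Feasibility: ΣzᵢKᵢ = 1.1462, Σzᵢ/Kᵢ = 1.3607 — both > 1, two phases present.
Iterate (Newton) starting at ψ = 0.5:
  ψ = 0.5000: g = -0.02311, g' = -0.4020 → ψ = 0.4425
  ψ = 0.4425: g = -0.00074, g' = -0.3773 → ψ = 0.4406
Converged at ψ = 0.4406.

ψ = 0.4406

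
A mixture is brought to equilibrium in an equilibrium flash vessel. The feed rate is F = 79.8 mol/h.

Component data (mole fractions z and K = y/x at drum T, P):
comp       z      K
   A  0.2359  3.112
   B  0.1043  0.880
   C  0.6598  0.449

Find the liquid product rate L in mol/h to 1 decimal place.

Material balance + equilibrium reduce to Σ zᵢ(Kᵢ−1)/(1+β(Kᵢ−1)) = 0.
Check two-phase: ΣzᵢKᵢ = 1.1222 > 1 and Σzᵢ/Kᵢ = 1.6638 > 1, so g(0) = 0.1222 > 0 and g(1) = -0.6638 < 0.
Iterate (Newton) starting at β = 0.32:
  β = 0.3200: g = -0.15709, g' = -0.6716 → β = 0.0861
  β = 0.0861: g = 0.02728, g' = -0.9757 → β = 0.1140
  β = 0.1140: g = 0.00090, g' = -0.9130 → β = 0.1150
Converged at β = 0.1150.
Then V = β·F = 0.1150·79.8 = 9.2 mol/h and L = F − V = 70.6 mol/h.

L = 70.6 mol/h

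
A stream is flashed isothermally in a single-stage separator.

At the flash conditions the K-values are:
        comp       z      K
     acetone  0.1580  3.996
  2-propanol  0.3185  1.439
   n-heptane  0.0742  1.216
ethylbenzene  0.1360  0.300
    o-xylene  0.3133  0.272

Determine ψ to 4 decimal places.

Material balance + equilibrium reduce to Σ zᵢ(Kᵢ−1)/(1+ψ(Kᵢ−1)) = 0.
g(0) = ΣzᵢKᵢ − 1 = 0.3059 and g(1) = 1 − Σzᵢ/Kᵢ = -0.9271, so a root lies in (0, 1).
Newton–Raphson from ψ = 0.32:
  ψ = 0.3200: g = -0.04077, g' = -0.8128 → ψ = 0.2698
  ψ = 0.2698: g = 0.00071, g' = -0.8443 → ψ = 0.2707
Converged at ψ = 0.2707.

ψ = 0.2707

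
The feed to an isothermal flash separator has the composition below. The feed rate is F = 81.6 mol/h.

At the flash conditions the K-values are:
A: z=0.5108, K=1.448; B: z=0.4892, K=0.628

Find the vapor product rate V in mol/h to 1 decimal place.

Material balance + equilibrium reduce to Σ zᵢ(Kᵢ−1)/(1+β(Kᵢ−1)) = 0.
Feasibility: ΣzᵢKᵢ = 1.0469, Σzᵢ/Kᵢ = 1.1317 — both > 1, two phases present.
Binary case is linear: z₁(K₁−1)(1+β(K₂−1)) + z₂(K₂−1)(1+β(K₁−1)) = 0
⇒ β = [z₁(K₁−1)+z₂(K₂−1)] / [−(K₁−1)(K₂−1)] = 0.04686/0.16666 = 0.2812
Then V = β·F = 0.2812·81.6 = 22.9 mol/h and L = F − V = 58.7 mol/h.

V = 22.9 mol/h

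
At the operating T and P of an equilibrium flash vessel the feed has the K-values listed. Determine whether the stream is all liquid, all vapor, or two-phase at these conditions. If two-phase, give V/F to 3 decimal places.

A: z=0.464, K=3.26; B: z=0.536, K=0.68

ΣzᵢKᵢ = 1.877; Σzᵢ/Kᵢ = 0.931.
Since Σzᵢ/Kᵢ < 1 the mixture is above its dew point — single vapor phase.

all vapor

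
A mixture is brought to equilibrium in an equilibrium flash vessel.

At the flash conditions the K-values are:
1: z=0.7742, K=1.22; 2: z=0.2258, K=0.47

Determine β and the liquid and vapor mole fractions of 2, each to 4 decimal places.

β = 0.4344, x_2 = 0.2933, y_2 = 0.1379

Rachford–Rice: g(β) = Σ zᵢ(Kᵢ−1)/(1+β(Kᵢ−1)) = 0.
g(0) = ΣzᵢKᵢ − 1 = 0.0506 and g(1) = 1 − Σzᵢ/Kᵢ = -0.1150, so a root lies in (0, 1).
Binary case is linear: z₁(K₁−1)(1+β(K₂−1)) + z₂(K₂−1)(1+β(K₁−1)) = 0
⇒ β = [z₁(K₁−1)+z₂(K₂−1)] / [−(K₁−1)(K₂−1)] = 0.05065/0.11660 = 0.4344
Compositions from xᵢ = zᵢ/(1+β(Kᵢ−1)), yᵢ = Kᵢxᵢ:
  1: x = 0.7067, y = 0.8621
  2: x = 0.2933, y = 0.1379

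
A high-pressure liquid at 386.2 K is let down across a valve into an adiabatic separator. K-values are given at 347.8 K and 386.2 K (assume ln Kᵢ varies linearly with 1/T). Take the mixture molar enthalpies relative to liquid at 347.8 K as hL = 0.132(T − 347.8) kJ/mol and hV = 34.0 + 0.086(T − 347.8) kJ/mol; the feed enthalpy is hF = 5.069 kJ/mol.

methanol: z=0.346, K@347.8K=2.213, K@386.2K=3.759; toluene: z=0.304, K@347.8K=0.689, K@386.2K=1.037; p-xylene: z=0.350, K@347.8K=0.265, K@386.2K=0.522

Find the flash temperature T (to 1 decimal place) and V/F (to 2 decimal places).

T = 349.8 K, V/F = 0.14

Adiabatic flash: solve Rachford–Rice at each trial T, then check hF = ψ·hV(T) + (1−ψ)·hL(T).
  T = 347.8 K: K = (2.213, 0.689, 0.265), RR gives ψ = 0.099, H_out = 3.351 kJ/mol
  T = 386.2 K: K = (3.759, 1.037, 0.522), RR gives ψ = 0.881, H_out = 33.477 kJ/mol
  T = 367.0 K: K = (2.924, 0.854, 0.379), RR gives ψ = 0.462, H_out = 17.830 kJ/mol
  T = 357.4 K: K = (2.554, 0.769, 0.318), RR gives ψ = 0.287, H_out = 10.902 kJ/mol
  T = 352.6 K: K = (2.379, 0.729, 0.291), RR gives ψ = 0.196, H_out = 7.269 kJ/mol
  T = 350.2 K: K = (2.295, 0.709, 0.278), RR gives ψ = 0.149, H_out = 5.356 kJ/mol
  T = 349.0 K: K = (2.254, 0.699, 0.271), RR gives ψ = 0.124, H_out = 4.366 kJ/mol
  T = 349.6 K: K = (2.275, 0.704, 0.274), RR gives ψ = 0.136, H_out = 4.864 kJ/mol
  T = 349.9 K: K = (2.285, 0.706, 0.276), RR gives ψ = 0.143, H_out = 5.111 kJ/mol
Linear interpolation between T = 349.6 (H_out = 4.864) and T = 349.9 (H_out = 5.111) on hF = 5.069 gives T ≈ 349.8 K, at which ψ = 0.14.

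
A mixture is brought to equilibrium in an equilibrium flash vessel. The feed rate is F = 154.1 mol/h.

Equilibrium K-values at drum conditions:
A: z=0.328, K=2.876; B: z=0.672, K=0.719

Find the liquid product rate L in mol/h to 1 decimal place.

Rachford–Rice: g(V/F) = Σ zᵢ(Kᵢ−1)/(1+V/F(Kᵢ−1)) = 0.
Check two-phase: ΣzᵢKᵢ = 1.426 > 1 and Σzᵢ/Kᵢ = 1.049 > 1, so g(0) = 0.426 > 0 and g(1) = -0.049 < 0.
Newton–Raphson from V/F = 0.54:
  V/F = 0.540: g = 0.0831, g' = -0.359 → V/F = 0.772
  V/F = 0.772: g = 0.0103, g' = -0.279 → V/F = 0.808
  V/F = 0.808: g = 0.0002, g' = -0.271 → V/F = 0.809
Converged at V/F = 0.809.
Then V = V/F·F = 0.8091·154.1 = 124.7 mol/h and L = F − V = 29.4 mol/h.

L = 29.4 mol/h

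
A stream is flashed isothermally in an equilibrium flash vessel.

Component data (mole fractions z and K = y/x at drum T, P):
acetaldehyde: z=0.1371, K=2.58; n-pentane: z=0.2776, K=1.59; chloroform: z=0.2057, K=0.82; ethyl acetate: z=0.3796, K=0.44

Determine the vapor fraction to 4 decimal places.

Newton–Raphson from ψ = 0.46:
  ψ = 0.4600: g = -0.07244, g' = -0.3985 → ψ = 0.2782
  ψ = 0.2782: g = 0.00038, g' = -0.4109 → ψ = 0.2791
Converged at ψ = 0.2791.

ψ = 0.2791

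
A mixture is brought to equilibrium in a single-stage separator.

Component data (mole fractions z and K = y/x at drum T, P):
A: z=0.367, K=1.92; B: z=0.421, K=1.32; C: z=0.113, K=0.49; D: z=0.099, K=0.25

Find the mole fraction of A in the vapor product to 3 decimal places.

y_A = 0.399

Material balance + equilibrium reduce to Σ zᵢ(Kᵢ−1)/(1+β(Kᵢ−1)) = 0.
Check two-phase: ΣzᵢKᵢ = 1.340 > 1 and Σzᵢ/Kᵢ = 1.137 > 1, so g(0) = 0.340 > 0 and g(1) = -0.137 < 0.
Newton iteration, β⁰ = 0.66:
  β = 0.660: g = 0.0874, g' = -0.435 → β = 0.861
  β = 0.861: g = -0.0183, g' = -0.660 → β = 0.833
  β = 0.833: g = -0.0007, g' = -0.611 → β = 0.832
Converged at β = 0.832.
Compositions from xᵢ = zᵢ/(1+β(Kᵢ−1)), yᵢ = Kᵢxᵢ:
  A: x = 0.208, y = 0.399
  B: x = 0.332, y = 0.439
  C: x = 0.196, y = 0.096
  D: x = 0.263, y = 0.066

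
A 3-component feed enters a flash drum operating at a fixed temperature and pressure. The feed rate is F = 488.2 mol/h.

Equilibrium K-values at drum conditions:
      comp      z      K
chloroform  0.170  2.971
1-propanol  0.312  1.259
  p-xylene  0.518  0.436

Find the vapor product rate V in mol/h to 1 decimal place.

V = 87.3 mol/h

Newton iteration, β⁰ = 0.5:
  β = 0.500: g = -0.1666, g' = -0.504 → β = 0.169
  β = 0.169: g = 0.0057, g' = -0.592 → β = 0.179
Converged at β = 0.179.
Then V = β·F = 0.1789·488.2 = 87.3 mol/h and L = F − V = 400.9 mol/h.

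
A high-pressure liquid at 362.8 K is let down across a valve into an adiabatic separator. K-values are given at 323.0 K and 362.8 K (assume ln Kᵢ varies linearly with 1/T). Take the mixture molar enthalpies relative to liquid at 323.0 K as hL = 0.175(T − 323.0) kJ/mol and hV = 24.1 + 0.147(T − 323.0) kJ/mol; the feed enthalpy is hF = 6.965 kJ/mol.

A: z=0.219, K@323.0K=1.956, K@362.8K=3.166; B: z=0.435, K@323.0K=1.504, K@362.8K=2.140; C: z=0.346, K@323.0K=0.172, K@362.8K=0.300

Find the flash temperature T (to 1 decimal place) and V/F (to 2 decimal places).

Adiabatic flash: solve Rachford–Rice at each trial T, then check hF = ψ·hV(T) + (1−ψ)·hL(T).
  T = 323.0 K: K = (1.956, 1.504, 0.172), RR gives ψ = 0.254, H_out = 6.123 kJ/mol
  T = 362.8 K: K = (3.166, 2.140, 0.300), RR gives ψ = 0.689, H_out = 22.807 kJ/mol
  T = 342.9 K: K = (2.524, 1.812, 0.231), RR gives ψ = 0.510, H_out = 15.483 kJ/mol
  T = 332.9 K: K = (2.229, 1.655, 0.200), RR gives ψ = 0.399, H_out = 11.233 kJ/mol
  T = 327.9 K: K = (2.089, 1.578, 0.186), RR gives ψ = 0.332, H_out = 8.807 kJ/mol
  T = 325.4 K: K = (2.020, 1.540, 0.179), RR gives ψ = 0.294, H_out = 7.483 kJ/mol
Linear interpolation between T = 323.0 (H_out = 6.123) and T = 325.4 (H_out = 7.483) on hF = 6.965 gives T ≈ 324.5 K, at which ψ = 0.28.

T = 324.5 K, V/F = 0.28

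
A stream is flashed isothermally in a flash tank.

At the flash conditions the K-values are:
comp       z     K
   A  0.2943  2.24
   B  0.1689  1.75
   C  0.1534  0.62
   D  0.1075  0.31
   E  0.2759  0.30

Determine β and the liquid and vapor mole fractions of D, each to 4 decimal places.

β = 0.2454, x_D = 0.1294, y_D = 0.0401

Newton–Raphson from β = 0.5:
  β = 0.5000: g = -0.16494, g' = -0.6957 → β = 0.2629
  β = 0.2629: g = -0.01105, g' = -0.6304 → β = 0.2454
Converged at β = 0.2454.
Compositions from xᵢ = zᵢ/(1+β(Kᵢ−1)), yᵢ = Kᵢxᵢ:
  A: x = 0.2256, y = 0.5054
  B: x = 0.1426, y = 0.2496
  C: x = 0.1692, y = 0.1049
  D: x = 0.1294, y = 0.0401
  E: x = 0.3331, y = 0.0999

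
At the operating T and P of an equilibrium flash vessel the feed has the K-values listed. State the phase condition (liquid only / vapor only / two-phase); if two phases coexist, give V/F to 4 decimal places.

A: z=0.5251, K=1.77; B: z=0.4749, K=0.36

two-phase, V/F = 0.2037

ΣzᵢKᵢ = 1.1004; Σzᵢ/Kᵢ = 1.6158.
Both exceed 1, so a two-phase solution exists.
Rachford–Rice: g(ψ) = Σ zᵢ(Kᵢ−1)/(1+ψ(Kᵢ−1)) = 0.
Binary case is linear: z₁(K₁−1)(1+ψ(K₂−1)) + z₂(K₂−1)(1+ψ(K₁−1)) = 0
⇒ ψ = [z₁(K₁−1)+z₂(K₂−1)] / [−(K₁−1)(K₂−1)] = 0.10039/0.49280 = 0.2037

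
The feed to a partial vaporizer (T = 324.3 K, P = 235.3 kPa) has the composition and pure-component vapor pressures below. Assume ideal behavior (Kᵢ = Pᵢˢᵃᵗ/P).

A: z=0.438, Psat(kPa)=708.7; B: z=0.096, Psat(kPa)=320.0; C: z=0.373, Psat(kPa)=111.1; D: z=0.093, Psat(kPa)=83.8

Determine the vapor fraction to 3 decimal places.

Raoult's law: Kᵢ = Pᵢˢᵃᵗ/P = Pᵢˢᵃᵗ/235.3.
  K_A = 708.7/235.3 = 3.01190, K_B = 320.0/235.3 = 1.35997, K_C = 111.1/235.3 = 0.47216, K_D = 83.8/235.3 = 0.35614
Let ψ = V/F and solve Σ zᵢ(Kᵢ−1)/(1+ψ(Kᵢ−1)) = 0.
Feasibility: ΣzᵢKᵢ = 1.659, Σzᵢ/Kᵢ = 1.267 — both > 1, two phases present.
Newton iteration, ψ⁰ = 0.5:
  ψ = 0.500: g = 0.1128, g' = -0.725 → ψ = 0.656
  ψ = 0.656: g = 0.0033, g' = -0.696 → ψ = 0.660
Converged at ψ = 0.660.

ψ = 0.660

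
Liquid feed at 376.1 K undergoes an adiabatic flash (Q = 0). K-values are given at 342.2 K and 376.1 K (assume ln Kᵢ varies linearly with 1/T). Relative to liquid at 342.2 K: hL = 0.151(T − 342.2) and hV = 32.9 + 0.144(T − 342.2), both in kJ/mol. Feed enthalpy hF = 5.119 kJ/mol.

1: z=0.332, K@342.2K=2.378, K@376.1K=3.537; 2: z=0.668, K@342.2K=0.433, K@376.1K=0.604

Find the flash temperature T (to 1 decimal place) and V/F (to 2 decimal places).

T = 345.0 K, V/F = 0.14

Adiabatic flash: solve Rachford–Rice at each trial T, then check hF = ψ·hV(T) + (1−ψ)·hL(T).
  T = 342.2 K: K = (2.378, 0.433), RR gives ψ = 0.101, H_out = 3.316 kJ/mol
  T = 376.1 K: K = (3.537, 0.604), RR gives ψ = 0.575, H_out = 23.903 kJ/mol
  T = 359.1 K: K = (2.926, 0.515), RR gives ψ = 0.338, H_out = 13.629 kJ/mol
  T = 350.6 K: K = (2.643, 0.473), RR gives ψ = 0.223, H_out = 8.605 kJ/mol
  T = 346.4 K: K = (2.508, 0.453), RR gives ψ = 0.164, H_out = 6.022 kJ/mol
  T = 344.3 K: K = (2.443, 0.443), RR gives ψ = 0.133, H_out = 4.688 kJ/mol
Linear interpolation between T = 344.3 (H_out = 4.688) and T = 346.4 (H_out = 6.022) on hF = 5.119 gives T ≈ 345.0 K, at which ψ = 0.14.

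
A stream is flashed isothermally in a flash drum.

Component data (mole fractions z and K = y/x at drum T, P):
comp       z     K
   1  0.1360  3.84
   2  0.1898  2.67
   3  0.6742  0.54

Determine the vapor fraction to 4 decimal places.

Rachford–Rice: g(ψ) = Σ zᵢ(Kᵢ−1)/(1+ψ(Kᵢ−1)) = 0.
Feasibility: ΣzᵢKᵢ = 1.3931, Σzᵢ/Kᵢ = 1.3550 — both > 1, two phases present.
Newton iteration, ψ⁰ = 0.41:
  ψ = 0.4100: g = -0.01562, g' = -0.6373 → ψ = 0.3855
  ψ = 0.3855: g = 0.00023, g' = -0.6567 → ψ = 0.3858
Converged at ψ = 0.3858.

ψ = 0.3858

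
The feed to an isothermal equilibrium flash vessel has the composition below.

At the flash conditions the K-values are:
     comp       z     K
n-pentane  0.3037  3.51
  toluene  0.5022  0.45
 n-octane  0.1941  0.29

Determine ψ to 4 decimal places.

Material balance + equilibrium reduce to Σ zᵢ(Kᵢ−1)/(1+ψ(Kᵢ−1)) = 0.
Feasibility: ΣzᵢKᵢ = 1.3483, Σzᵢ/Kᵢ = 1.8718 — both > 1, two phases present.
Newton–Raphson from ψ = 0.5:
  ψ = 0.5000: g = -0.25660, g' = -0.9005 → ψ = 0.2150
  ψ = 0.2150: g = 0.01916, g' = -1.1387 → ψ = 0.2319
  ψ = 0.2319: g = 0.00029, g' = -1.1043 → ψ = 0.2321
Converged at ψ = 0.2321.

ψ = 0.2321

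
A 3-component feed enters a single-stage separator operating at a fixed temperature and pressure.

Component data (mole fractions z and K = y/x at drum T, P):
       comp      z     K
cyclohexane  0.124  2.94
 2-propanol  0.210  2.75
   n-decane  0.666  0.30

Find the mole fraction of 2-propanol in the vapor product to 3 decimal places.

Material balance + equilibrium reduce to Σ zᵢ(Kᵢ−1)/(1+V/F(Kᵢ−1)) = 0.
g(0) = ΣzᵢKᵢ − 1 = 0.142 and g(1) = 1 − Σzᵢ/Kᵢ = -1.339, so a root lies in (0, 1).
Iterate (Newton) starting at V/F = 0.5:
  V/F = 0.500: g = -0.3991, g' = -1.076 → V/F = 0.129
  V/F = 0.129: g = -0.0202, g' = -1.121 → V/F = 0.111
Converged at V/F = 0.111.
Compositions from xᵢ = zᵢ/(1+V/F(Kᵢ−1)), yᵢ = Kᵢxᵢ:
  cyclohexane: x = 0.102, y = 0.300
  2-propanol: x = 0.176, y = 0.483
  n-decane: x = 0.722, y = 0.217

y_2-propanol = 0.483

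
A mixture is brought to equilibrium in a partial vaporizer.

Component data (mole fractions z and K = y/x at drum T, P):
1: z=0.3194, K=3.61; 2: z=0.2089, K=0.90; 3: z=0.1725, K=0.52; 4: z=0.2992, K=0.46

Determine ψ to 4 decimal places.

ψ = 0.5147

Material balance + equilibrium reduce to Σ zᵢ(Kᵢ−1)/(1+ψ(Kᵢ−1)) = 0.
g(0) = ΣzᵢKᵢ − 1 = 0.5684 and g(1) = 1 − Σzᵢ/Kᵢ = -0.3028, so a root lies in (0, 1).
Iterate (Newton) starting at ψ = 0.5:
  ψ = 0.5000: g = 0.00940, g' = -0.6444 → ψ = 0.5146
  ψ = 0.5146: g = 0.00006, g' = -0.6360 → ψ = 0.5147
Converged at ψ = 0.5147.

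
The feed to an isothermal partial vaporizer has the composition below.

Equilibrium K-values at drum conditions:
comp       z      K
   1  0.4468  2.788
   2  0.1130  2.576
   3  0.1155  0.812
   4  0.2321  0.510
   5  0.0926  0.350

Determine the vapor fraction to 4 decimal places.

ψ = 0.9077

Let ψ = V/F and solve Σ zᵢ(Kᵢ−1)/(1+ψ(Kᵢ−1)) = 0.
Feasibility: ΣzᵢKᵢ = 1.7813, Σzᵢ/Kᵢ = 1.0660 — both > 1, two phases present.
Iterate (Newton) starting at ψ = 0.35:
  ψ = 0.3500: g = 0.36772, g' = -0.8084 → ψ = 0.8049
  ψ = 0.8049: g = 0.06643, g' = -0.6243 → ψ = 0.9113
  ψ = 0.9113: g = -0.00240, g' = -0.6772 → ψ = 0.9077
Converged at ψ = 0.9077.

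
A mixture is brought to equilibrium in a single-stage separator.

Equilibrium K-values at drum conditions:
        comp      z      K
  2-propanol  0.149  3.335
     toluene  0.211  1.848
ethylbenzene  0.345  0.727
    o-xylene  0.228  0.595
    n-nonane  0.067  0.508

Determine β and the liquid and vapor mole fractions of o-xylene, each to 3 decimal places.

β = 0.549, x_o-xylene = 0.293, y_o-xylene = 0.174

Rachford–Rice: g(β) = Σ zᵢ(Kᵢ−1)/(1+β(Kᵢ−1)) = 0.
Check two-phase: ΣzᵢKᵢ = 1.307 > 1 and Σzᵢ/Kᵢ = 1.148 > 1, so g(0) = 0.307 > 0 and g(1) = -0.148 < 0.
Newton–Raphson from β = 0.5:
  β = 0.500: g = 0.0176, g' = -0.370 → β = 0.548
  β = 0.548: g = 0.0004, g' = -0.355 → β = 0.549
Converged at β = 0.549.
Compositions from xᵢ = zᵢ/(1+β(Kᵢ−1)), yᵢ = Kᵢxᵢ:
  2-propanol: x = 0.065, y = 0.218
  toluene: x = 0.144, y = 0.266
  ethylbenzene: x = 0.406, y = 0.295
  o-xylene: x = 0.293, y = 0.174
  n-nonane: x = 0.092, y = 0.047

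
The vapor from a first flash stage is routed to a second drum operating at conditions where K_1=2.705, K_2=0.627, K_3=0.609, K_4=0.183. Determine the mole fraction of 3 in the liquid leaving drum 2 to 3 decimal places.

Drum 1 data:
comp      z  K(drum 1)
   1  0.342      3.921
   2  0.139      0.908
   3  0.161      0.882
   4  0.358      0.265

Drum 1:
Rachford–Rice: g(ψ₁) = Σ zᵢ(Kᵢ−1)/(1+ψ₁(Kᵢ−1)) = 0.
Check two-phase: ΣzᵢKᵢ = 1.704 > 1 and Σzᵢ/Kᵢ = 1.774 > 1, so g(0) = 0.704 > 0 and g(1) = -0.774 < 0.
Iterate (Newton) starting at ψ₁ = 0.69:
  ψ₁ = 0.690: g = -0.2369, g' = -1.121 → ψ₁ = 0.479
  ψ₁ = 0.479: g = -0.0229, g' = -0.972 → ψ₁ = 0.455
Converged at ψ₁ = 0.455.
Drum-1 compositions:
  1: x = 0.147, y = 0.576
  2: x = 0.145, y = 0.132
  3: x = 0.170, y = 0.150
  4: x = 0.538, y = 0.143
Drum-2 feed = drum-1 vapor: z₂ = (0.5756, 0.1317, 0.1501, 0.1426).
Drum 2:
Let ψ₂ = V/F and solve Σ zᵢ(Kᵢ−1)/(1+ψ₂(Kᵢ−1)) = 0.
Feasibility: ΣzᵢKᵢ = 1.757, Σzᵢ/Kᵢ = 1.448 — both > 1, two phases present.
Iterate (Newton) starting at ψ₂ = 0.6:
  ψ₂ = 0.600: g = 0.1167, g' = -0.845 → ψ₂ = 0.738
  ψ₂ = 0.738: g = -0.0092, g' = -1.012 → ψ₂ = 0.729
Converged at ψ₂ = 0.729.
  1: x = 0.257, y = 0.694
  2: x = 0.181, y = 0.113
  3: x = 0.210, y = 0.128
  4: x = 0.353, y = 0.065

x_3 (drum 2) = 0.210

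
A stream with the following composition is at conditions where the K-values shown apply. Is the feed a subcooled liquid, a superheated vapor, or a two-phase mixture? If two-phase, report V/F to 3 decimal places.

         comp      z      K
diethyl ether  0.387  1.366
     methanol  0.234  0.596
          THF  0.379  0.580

ΣzᵢKᵢ = 0.888; Σzᵢ/Kᵢ = 1.329.
Since ΣzᵢKᵢ < 1 the mixture is below its bubble point — single liquid phase.

subcooled liquid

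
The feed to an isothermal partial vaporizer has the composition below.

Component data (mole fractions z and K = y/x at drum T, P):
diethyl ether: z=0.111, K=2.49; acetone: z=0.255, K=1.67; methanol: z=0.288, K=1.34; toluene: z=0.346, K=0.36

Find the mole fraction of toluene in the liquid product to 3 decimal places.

Material balance + equilibrium reduce to Σ zᵢ(Kᵢ−1)/(1+β(Kᵢ−1)) = 0.
Feasibility: ΣzᵢKᵢ = 1.213, Σzᵢ/Kᵢ = 1.373 — both > 1, two phases present.
Iterate (Newton) starting at β = 0.5:
  β = 0.500: g = -0.0192, g' = -0.476 → β = 0.460
  β = 0.460: g = -0.0003, g' = -0.463 → β = 0.459
Converged at β = 0.459.
Compositions from xᵢ = zᵢ/(1+β(Kᵢ−1)), yᵢ = Kᵢxᵢ:
  diethyl ether: x = 0.066, y = 0.164
  acetone: x = 0.195, y = 0.326
  methanol: x = 0.249, y = 0.334
  toluene: x = 0.490, y = 0.176

x_toluene = 0.490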